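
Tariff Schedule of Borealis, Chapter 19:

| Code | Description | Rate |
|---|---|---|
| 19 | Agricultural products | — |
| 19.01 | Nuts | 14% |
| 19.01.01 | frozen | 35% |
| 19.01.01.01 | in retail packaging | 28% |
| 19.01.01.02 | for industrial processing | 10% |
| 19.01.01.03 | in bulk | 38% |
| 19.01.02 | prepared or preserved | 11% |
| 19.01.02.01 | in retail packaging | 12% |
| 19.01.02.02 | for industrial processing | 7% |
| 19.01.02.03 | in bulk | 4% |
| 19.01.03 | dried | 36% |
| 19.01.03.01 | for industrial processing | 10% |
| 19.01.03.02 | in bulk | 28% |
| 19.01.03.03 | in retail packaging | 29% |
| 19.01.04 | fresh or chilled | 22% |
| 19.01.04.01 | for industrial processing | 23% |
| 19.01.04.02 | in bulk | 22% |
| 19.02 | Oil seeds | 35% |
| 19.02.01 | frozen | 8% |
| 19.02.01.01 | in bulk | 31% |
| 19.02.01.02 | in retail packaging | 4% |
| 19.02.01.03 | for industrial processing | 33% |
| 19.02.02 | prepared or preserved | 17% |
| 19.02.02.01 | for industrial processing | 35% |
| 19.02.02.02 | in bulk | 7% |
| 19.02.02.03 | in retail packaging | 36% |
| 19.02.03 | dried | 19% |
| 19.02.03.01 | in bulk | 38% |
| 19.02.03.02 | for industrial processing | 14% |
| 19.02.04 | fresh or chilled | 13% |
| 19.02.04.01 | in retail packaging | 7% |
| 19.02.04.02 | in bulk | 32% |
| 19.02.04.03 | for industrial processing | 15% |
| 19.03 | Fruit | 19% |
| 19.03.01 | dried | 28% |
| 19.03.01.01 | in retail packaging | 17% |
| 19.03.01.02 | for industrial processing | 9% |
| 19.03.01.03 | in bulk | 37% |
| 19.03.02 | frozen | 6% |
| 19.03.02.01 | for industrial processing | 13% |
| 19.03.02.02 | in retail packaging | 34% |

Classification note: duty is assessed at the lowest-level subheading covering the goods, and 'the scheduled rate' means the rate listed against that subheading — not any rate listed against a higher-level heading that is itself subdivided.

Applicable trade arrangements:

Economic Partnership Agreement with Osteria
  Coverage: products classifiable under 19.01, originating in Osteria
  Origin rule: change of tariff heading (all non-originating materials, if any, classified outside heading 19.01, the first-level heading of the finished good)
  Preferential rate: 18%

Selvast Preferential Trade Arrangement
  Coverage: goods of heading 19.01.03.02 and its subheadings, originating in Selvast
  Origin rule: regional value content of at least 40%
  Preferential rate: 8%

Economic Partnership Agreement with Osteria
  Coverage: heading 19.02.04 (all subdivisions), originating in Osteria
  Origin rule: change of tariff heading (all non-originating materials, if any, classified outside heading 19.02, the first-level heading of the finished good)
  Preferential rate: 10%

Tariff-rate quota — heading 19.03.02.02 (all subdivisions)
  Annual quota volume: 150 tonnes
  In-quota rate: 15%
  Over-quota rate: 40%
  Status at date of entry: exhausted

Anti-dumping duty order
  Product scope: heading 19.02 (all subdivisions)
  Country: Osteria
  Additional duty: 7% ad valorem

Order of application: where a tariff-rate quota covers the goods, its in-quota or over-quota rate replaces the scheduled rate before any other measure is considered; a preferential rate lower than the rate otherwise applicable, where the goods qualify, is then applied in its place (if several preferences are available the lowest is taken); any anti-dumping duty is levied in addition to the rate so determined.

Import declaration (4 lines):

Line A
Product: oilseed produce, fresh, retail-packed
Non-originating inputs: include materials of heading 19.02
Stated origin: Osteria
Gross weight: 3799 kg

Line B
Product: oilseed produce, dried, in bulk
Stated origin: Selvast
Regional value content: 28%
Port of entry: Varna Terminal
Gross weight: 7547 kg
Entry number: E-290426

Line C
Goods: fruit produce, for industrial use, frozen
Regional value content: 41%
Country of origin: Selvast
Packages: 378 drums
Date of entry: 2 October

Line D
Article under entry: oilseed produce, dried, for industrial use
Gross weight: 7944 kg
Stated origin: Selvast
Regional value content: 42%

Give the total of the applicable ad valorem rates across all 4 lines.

Line A: oilseed → 19.02; fresh → 19.02.04; retail-packed → 19.02.04.01. Scheduled 7%. Osteria agreement on 19.01: 19.02.04.01 not covered; Osteria agreement on 19.02.04: CTH not met; anti-dumping (Osteria, 19.02): +7%; total 7% + 7% = 14%. → 14%.
Line B: oilseed → 19.02; dried → 19.02.03; in bulk → 19.02.03.01. Scheduled 38%. Selvast agreement on 19.01.03.02: 19.02.03.01 not covered. → 38%.
Line C: fruit → 19.03; frozen → 19.03.02; for industrial use → 19.03.02.01. Scheduled 13%. Selvast agreement on 19.01.03.02: 19.03.02.01 not covered. → 13%.
Line D: oilseed → 19.02; dried → 19.02.03; for industrial use → 19.02.03.02. Scheduled 14%. Selvast agreement on 19.01.03.02: 19.02.03.02 not covered. → 14%.
Sum: 14% + 38% + 13% + 14% = 79%.

79%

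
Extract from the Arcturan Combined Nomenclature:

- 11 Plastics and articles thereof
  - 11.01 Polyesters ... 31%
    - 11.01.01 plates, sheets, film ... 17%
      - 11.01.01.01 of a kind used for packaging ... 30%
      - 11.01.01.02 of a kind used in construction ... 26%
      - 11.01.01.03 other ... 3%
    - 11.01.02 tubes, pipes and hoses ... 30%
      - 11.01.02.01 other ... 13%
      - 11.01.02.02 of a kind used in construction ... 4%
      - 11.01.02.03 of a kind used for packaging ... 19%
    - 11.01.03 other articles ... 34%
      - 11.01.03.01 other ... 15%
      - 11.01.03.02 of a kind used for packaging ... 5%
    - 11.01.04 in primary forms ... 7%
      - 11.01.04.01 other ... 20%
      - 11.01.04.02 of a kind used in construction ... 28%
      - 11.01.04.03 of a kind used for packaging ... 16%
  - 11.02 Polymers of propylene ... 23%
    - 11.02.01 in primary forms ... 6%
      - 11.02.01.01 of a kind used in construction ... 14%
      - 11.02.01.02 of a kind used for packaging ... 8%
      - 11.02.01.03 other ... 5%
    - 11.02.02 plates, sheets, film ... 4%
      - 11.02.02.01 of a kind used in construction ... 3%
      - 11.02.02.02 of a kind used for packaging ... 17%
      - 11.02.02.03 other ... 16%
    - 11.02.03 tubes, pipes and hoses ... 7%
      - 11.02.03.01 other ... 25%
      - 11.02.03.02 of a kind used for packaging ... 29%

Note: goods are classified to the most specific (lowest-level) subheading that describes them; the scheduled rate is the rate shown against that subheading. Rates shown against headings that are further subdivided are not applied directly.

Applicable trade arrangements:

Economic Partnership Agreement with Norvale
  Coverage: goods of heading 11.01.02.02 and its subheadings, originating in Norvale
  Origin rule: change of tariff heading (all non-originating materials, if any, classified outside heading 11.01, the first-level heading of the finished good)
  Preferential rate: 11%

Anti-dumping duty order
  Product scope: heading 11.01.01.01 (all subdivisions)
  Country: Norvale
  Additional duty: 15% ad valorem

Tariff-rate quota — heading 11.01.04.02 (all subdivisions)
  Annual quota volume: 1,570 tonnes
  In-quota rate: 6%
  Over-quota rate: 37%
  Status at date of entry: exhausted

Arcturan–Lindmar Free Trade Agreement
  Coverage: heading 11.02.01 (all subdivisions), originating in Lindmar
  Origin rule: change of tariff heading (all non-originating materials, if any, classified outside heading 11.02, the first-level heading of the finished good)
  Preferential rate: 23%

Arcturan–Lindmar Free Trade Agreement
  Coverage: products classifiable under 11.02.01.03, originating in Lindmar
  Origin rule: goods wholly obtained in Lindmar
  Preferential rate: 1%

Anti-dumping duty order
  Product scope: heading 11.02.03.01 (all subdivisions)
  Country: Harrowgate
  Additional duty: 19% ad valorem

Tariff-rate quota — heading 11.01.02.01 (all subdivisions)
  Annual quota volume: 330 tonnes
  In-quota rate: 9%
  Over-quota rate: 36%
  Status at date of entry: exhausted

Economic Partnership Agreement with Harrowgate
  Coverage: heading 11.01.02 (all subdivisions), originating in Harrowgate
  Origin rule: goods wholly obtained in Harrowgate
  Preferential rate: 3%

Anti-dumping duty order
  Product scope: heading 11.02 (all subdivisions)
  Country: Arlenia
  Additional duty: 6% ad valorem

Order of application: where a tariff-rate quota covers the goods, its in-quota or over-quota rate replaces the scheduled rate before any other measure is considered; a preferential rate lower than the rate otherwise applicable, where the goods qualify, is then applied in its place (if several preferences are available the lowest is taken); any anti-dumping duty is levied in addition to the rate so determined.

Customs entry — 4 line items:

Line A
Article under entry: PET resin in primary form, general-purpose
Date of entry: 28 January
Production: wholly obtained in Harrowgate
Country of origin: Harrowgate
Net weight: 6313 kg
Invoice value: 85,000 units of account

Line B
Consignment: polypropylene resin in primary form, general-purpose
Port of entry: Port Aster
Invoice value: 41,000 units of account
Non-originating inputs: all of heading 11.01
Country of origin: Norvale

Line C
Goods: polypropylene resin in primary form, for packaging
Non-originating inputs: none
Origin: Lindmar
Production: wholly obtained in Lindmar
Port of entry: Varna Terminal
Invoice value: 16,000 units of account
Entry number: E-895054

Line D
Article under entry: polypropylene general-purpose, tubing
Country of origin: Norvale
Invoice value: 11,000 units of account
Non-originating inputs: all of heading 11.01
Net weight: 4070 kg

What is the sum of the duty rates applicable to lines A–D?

Line A: PET → 11.01; resin in primary form → 11.01.04; general-purpose → 11.01.04.01. Scheduled 20%. Harrowgate agreement on 11.01.02: 11.01.04.01 not covered. → 20%.
Line B: polypropylene → 11.02; resin in primary form → 11.02.01; general-purpose → 11.02.01.03. Scheduled 5%. Norvale agreement on 11.01.02.02: 11.02.01.03 not covered. → 5%.
Line C: polypropylene → 11.02; resin in primary form → 11.02.01; for packaging → 11.02.01.02. Scheduled 8%. Lindmar agreement on 11.02.01: CTH met → 23% available; Lindmar agreement on 11.02.01.03: 11.02.01.02 not covered; preference 23% not lower than 8% → no reduction. → 8%.
Line D: polypropylene → 11.02; tubing → 11.02.03; general-purpose → 11.02.03.01. Scheduled 25%. Norvale agreement on 11.01.02.02: 11.02.03.01 not covered. → 25%.
Sum: 20% + 5% + 8% + 25% = 58%.

58%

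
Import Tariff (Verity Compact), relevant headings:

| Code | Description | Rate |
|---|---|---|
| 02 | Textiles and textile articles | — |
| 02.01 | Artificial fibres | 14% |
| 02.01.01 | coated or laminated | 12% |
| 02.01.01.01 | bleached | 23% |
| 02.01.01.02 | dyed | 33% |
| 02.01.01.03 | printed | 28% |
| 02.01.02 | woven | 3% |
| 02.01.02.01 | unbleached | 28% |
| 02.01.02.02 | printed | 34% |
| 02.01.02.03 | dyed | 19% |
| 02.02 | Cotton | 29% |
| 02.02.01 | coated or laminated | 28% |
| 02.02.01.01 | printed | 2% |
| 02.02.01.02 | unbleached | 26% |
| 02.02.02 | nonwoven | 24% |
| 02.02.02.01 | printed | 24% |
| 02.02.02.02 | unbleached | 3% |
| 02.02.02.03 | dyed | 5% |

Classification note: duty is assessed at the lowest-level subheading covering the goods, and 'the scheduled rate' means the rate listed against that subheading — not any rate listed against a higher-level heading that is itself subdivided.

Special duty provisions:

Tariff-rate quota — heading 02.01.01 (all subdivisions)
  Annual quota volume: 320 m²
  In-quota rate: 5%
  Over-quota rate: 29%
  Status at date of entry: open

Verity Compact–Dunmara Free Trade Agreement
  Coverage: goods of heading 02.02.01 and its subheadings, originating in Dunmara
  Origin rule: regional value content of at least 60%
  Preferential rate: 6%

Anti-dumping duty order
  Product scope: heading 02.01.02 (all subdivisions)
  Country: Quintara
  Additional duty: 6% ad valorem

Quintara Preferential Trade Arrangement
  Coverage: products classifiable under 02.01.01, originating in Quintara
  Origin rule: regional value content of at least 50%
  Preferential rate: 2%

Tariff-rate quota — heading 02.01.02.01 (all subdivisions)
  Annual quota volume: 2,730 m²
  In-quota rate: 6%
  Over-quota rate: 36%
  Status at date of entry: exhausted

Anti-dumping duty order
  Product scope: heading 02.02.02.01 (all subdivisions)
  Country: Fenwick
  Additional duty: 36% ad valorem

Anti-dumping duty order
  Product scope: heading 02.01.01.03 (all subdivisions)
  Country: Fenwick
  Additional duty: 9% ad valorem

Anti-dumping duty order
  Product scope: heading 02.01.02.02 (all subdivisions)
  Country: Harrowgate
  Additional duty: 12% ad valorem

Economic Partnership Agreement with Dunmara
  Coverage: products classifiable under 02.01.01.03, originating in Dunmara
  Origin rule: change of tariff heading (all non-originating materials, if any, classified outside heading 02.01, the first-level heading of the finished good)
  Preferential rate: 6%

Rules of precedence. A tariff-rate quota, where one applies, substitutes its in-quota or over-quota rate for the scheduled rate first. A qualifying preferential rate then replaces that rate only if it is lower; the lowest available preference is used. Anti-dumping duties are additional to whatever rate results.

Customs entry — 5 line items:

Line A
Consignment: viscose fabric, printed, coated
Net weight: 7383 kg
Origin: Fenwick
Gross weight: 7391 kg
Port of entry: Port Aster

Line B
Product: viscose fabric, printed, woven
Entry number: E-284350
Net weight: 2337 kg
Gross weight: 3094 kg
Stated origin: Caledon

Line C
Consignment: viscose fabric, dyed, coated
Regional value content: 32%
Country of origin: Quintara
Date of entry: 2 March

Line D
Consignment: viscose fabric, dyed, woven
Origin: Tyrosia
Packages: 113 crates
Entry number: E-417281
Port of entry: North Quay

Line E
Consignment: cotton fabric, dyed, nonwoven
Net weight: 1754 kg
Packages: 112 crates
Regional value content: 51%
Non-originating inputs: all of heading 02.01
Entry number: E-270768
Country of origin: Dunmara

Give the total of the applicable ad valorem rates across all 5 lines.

Line A: viscose → 02.01; coated → 02.01.01; printed → 02.01.01.03. Scheduled 28%. quota on 02.01.01 open → in-quota 5%; anti-dumping (Fenwick, 02.01.01.03): +9%; total 5% + 9% = 14%. → 14%.
Line B: viscose → 02.01; woven → 02.01.02; printed → 02.01.02.02. Scheduled 34%. No special measure applies. → 34%.
Line C: viscose → 02.01; coated → 02.01.01; dyed → 02.01.01.02. Scheduled 33%. quota on 02.01.01 open → in-quota 5%; Quintara agreement on 02.01.01: RVC < 50%. → 5%.
Line D: viscose → 02.01; woven → 02.01.02; dyed → 02.01.02.03. Scheduled 19%. No special measure applies. → 19%.
Line E: cotton → 02.02; nonwoven → 02.02.02; dyed → 02.02.02.03. Scheduled 5%. Dunmara agreement on 02.02.01: 02.02.02.03 not covered; Dunmara agreement on 02.01.01.03: 02.02.02.03 not covered. → 5%.
Sum: 14% + 34% + 5% + 19% + 5% = 77%.

77%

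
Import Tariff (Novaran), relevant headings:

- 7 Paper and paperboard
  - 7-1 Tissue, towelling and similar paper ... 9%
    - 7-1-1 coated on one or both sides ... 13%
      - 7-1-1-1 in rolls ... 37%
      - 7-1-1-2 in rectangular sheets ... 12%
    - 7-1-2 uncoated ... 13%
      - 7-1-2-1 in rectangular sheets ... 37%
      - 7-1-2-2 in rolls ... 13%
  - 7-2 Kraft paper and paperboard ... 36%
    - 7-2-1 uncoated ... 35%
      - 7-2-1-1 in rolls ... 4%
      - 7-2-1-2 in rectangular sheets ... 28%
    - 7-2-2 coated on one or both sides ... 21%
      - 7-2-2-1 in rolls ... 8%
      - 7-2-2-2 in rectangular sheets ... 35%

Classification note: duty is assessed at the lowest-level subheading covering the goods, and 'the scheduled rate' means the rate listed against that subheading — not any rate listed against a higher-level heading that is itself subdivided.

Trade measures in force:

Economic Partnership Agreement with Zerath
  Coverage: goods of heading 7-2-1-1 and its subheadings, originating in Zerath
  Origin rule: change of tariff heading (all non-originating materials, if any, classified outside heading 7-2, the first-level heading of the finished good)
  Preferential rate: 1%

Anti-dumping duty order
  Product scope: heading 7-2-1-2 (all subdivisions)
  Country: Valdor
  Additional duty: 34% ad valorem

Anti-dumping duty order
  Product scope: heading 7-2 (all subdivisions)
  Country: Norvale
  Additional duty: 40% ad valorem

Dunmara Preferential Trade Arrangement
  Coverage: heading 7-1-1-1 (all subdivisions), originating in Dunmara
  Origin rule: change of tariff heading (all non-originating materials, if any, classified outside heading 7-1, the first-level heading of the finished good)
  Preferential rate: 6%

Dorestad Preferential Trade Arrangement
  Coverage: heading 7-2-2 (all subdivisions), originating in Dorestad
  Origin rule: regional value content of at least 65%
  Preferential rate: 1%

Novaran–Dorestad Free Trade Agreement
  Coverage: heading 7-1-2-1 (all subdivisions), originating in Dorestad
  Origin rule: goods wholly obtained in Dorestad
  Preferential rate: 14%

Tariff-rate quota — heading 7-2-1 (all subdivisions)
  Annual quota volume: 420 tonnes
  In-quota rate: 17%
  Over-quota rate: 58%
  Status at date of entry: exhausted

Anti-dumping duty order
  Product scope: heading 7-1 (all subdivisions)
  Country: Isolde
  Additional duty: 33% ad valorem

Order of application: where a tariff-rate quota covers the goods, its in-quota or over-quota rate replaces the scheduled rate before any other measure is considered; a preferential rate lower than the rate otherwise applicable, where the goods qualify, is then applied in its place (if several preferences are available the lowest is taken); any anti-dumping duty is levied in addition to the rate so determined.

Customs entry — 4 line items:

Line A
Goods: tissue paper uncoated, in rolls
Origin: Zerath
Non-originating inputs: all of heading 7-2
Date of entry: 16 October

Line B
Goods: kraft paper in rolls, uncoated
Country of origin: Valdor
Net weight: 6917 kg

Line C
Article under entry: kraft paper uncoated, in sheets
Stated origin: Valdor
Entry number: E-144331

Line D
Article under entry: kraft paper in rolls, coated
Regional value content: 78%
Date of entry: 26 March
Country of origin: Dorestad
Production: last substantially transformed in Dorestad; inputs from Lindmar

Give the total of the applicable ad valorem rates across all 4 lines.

Line A: tissue paper → 7-1; uncoated → 7-1-2; in rolls → 7-1-2-2. Scheduled 13%. Zerath agreement on 7-2-1-1: 7-1-2-2 not covered. → 13%.
Line B: kraft paper → 7-2; uncoated → 7-2-1; in rolls → 7-2-1-1. Scheduled 4%. quota on 7-2-1 exhausted → over-quota 58%. → 58%.
Line C: kraft paper → 7-2; uncoated → 7-2-1; in sheets → 7-2-1-2. Scheduled 28%. quota on 7-2-1 exhausted → over-quota 58%; anti-dumping (Valdor, 7-2-1-2): +34%; total 58% + 34% = 92%. → 92%.
Line D: kraft paper → 7-2; coated → 7-2-2; in rolls → 7-2-2-1. Scheduled 8%. Dorestad agreement on 7-2-2: RVC ≥ 65% → 1% available; Dorestad agreement on 7-1-2-1: 7-2-2-1 not covered; preferential 1%. → 1%.
Sum: 13% + 58% + 92% + 1% = 164%.

164%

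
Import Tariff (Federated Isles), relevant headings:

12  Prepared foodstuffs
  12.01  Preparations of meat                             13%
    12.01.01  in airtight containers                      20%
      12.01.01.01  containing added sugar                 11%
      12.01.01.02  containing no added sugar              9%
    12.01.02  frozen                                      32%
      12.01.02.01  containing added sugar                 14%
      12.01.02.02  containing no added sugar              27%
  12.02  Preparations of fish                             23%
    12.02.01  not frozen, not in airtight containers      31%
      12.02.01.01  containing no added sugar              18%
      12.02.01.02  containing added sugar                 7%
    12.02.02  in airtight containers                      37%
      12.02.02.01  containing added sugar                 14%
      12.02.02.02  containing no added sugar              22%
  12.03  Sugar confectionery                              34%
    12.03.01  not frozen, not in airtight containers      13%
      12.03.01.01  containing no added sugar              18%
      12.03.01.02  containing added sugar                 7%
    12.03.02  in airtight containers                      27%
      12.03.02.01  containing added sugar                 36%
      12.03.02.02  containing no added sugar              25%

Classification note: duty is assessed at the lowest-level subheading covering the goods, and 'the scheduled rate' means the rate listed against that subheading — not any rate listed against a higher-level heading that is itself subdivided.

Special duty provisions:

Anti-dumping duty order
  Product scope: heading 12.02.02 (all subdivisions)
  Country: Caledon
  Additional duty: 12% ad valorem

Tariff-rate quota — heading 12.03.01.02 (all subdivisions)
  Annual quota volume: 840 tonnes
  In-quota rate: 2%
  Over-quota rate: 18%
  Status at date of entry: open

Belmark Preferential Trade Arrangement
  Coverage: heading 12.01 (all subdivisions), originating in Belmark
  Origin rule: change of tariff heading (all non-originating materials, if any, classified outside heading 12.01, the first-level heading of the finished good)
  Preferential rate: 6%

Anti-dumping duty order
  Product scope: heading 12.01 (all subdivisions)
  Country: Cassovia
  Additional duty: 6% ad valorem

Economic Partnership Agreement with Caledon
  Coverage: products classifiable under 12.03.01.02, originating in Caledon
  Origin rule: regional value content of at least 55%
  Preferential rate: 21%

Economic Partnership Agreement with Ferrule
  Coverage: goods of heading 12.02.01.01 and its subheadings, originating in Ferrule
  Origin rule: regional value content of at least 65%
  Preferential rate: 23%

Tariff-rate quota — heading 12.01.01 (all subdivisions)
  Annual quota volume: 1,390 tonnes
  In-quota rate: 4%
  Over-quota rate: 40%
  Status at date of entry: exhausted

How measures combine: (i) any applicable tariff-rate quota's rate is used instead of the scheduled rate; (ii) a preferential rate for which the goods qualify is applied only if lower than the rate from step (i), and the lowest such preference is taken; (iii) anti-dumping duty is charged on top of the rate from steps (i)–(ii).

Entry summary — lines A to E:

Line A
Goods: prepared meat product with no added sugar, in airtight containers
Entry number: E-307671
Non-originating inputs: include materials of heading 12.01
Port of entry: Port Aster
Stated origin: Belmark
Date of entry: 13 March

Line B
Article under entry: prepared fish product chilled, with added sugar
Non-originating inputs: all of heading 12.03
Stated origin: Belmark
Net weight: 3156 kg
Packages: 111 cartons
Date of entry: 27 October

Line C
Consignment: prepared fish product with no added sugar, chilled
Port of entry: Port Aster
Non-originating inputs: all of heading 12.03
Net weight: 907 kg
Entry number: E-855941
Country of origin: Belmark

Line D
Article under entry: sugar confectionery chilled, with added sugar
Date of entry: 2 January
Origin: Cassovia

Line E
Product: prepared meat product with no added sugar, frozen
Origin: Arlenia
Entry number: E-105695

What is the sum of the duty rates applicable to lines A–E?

94%

Line A: prepared meat product → 12.01; in airtight containers → 12.01.01; with no added sugar → 12.01.01.02. Scheduled 9%. quota on 12.01.01 exhausted → over-quota 40%; Belmark agreement on 12.01: CTH not met. → 40%.
Line B: prepared fish product → 12.02; chilled → 12.02.01; with added sugar → 12.02.01.02. Scheduled 7%. Belmark agreement on 12.01: 12.02.01.02 not covered. → 7%.
Line C: prepared fish product → 12.02; chilled → 12.02.01; with no added sugar → 12.02.01.01. Scheduled 18%. Belmark agreement on 12.01: 12.02.01.01 not covered. → 18%.
Line D: sugar confectionery → 12.03; chilled → 12.03.01; with added sugar → 12.03.01.02. Scheduled 7%. quota on 12.03.01.02 open → in-quota 2%. → 2%.
Line E: prepared meat product → 12.01; frozen → 12.01.02; with no added sugar → 12.01.02.02. Scheduled 27%. No special measure applies. → 27%.
Sum: 40% + 7% + 18% + 2% + 27% = 94%.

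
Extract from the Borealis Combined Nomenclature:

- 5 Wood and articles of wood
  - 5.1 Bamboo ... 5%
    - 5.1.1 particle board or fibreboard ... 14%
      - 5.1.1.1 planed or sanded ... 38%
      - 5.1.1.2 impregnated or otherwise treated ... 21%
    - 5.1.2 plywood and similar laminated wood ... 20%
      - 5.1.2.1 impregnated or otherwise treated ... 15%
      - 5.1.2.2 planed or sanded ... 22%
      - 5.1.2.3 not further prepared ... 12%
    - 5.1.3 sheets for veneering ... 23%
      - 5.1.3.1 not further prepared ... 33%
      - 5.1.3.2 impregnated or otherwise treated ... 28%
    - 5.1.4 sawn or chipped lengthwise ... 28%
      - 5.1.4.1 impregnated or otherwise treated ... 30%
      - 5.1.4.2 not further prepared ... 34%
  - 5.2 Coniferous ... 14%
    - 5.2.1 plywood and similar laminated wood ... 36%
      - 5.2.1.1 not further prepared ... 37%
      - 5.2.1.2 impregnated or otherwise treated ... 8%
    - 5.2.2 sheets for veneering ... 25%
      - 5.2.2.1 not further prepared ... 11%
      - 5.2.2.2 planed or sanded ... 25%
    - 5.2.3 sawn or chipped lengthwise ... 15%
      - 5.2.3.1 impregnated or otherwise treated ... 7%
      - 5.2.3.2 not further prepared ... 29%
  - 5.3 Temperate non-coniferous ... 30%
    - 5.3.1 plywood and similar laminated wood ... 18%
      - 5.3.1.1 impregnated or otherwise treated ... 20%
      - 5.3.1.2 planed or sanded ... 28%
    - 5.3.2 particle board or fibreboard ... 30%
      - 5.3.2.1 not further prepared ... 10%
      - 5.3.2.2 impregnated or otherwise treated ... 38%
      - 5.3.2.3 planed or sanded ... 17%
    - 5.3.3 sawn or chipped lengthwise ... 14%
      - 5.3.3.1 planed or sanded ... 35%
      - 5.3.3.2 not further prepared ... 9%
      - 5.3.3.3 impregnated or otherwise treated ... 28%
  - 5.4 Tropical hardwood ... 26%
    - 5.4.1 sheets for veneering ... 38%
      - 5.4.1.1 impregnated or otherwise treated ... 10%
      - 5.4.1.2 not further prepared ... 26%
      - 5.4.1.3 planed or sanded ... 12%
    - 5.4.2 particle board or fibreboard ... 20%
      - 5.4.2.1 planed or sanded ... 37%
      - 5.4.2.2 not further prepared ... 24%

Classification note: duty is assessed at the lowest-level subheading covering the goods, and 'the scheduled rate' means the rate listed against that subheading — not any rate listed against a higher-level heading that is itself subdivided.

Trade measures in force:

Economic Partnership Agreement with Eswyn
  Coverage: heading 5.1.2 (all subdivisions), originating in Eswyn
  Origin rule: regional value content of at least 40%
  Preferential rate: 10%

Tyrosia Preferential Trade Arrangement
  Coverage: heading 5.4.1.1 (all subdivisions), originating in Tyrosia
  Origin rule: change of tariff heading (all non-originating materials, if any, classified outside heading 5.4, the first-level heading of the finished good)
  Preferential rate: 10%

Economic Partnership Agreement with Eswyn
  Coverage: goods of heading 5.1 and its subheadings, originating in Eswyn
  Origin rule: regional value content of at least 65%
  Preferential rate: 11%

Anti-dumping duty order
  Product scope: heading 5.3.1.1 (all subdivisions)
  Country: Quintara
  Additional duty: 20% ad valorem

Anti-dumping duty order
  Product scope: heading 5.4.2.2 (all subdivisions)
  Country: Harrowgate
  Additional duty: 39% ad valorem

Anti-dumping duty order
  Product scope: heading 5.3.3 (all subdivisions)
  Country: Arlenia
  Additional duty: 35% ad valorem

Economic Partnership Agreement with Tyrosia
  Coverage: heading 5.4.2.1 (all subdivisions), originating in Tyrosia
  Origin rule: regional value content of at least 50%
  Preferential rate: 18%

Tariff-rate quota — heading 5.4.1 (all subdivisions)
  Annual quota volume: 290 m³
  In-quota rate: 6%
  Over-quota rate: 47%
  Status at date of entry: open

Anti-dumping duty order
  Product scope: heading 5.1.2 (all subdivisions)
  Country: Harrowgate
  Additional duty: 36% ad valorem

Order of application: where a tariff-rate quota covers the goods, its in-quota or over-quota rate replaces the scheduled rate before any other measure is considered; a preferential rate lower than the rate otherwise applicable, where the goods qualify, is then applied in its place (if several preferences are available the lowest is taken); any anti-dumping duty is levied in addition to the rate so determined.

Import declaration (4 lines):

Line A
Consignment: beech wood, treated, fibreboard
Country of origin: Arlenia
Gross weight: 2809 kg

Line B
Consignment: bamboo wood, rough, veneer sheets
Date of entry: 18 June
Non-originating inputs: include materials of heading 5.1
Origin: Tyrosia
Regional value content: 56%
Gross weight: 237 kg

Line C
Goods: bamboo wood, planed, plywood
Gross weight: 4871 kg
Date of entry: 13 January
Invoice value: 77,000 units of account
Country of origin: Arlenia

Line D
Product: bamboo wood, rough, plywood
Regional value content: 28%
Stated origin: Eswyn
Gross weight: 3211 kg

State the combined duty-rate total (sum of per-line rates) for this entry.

105%

Line A: beech → 5.3; fibreboard → 5.3.2; treated → 5.3.2.2. Scheduled 38%. No special measure applies. → 38%.
Line B: bamboo → 5.1; veneer sheets → 5.1.3; rough → 5.1.3.1. Scheduled 33%. Tyrosia agreement on 5.4.1.1: 5.1.3.1 not covered; Tyrosia agreement on 5.4.2.1: 5.1.3.1 not covered. → 33%.
Line C: bamboo → 5.1; plywood → 5.1.2; planed → 5.1.2.2. Scheduled 22%. No special measure applies. → 22%.
Line D: bamboo → 5.1; plywood → 5.1.2; rough → 5.1.2.3. Scheduled 12%. Eswyn agreement on 5.1.2: RVC < 40%; Eswyn agreement on 5.1: RVC < 65%. → 12%.
Sum: 38% + 33% + 22% + 12% = 105%.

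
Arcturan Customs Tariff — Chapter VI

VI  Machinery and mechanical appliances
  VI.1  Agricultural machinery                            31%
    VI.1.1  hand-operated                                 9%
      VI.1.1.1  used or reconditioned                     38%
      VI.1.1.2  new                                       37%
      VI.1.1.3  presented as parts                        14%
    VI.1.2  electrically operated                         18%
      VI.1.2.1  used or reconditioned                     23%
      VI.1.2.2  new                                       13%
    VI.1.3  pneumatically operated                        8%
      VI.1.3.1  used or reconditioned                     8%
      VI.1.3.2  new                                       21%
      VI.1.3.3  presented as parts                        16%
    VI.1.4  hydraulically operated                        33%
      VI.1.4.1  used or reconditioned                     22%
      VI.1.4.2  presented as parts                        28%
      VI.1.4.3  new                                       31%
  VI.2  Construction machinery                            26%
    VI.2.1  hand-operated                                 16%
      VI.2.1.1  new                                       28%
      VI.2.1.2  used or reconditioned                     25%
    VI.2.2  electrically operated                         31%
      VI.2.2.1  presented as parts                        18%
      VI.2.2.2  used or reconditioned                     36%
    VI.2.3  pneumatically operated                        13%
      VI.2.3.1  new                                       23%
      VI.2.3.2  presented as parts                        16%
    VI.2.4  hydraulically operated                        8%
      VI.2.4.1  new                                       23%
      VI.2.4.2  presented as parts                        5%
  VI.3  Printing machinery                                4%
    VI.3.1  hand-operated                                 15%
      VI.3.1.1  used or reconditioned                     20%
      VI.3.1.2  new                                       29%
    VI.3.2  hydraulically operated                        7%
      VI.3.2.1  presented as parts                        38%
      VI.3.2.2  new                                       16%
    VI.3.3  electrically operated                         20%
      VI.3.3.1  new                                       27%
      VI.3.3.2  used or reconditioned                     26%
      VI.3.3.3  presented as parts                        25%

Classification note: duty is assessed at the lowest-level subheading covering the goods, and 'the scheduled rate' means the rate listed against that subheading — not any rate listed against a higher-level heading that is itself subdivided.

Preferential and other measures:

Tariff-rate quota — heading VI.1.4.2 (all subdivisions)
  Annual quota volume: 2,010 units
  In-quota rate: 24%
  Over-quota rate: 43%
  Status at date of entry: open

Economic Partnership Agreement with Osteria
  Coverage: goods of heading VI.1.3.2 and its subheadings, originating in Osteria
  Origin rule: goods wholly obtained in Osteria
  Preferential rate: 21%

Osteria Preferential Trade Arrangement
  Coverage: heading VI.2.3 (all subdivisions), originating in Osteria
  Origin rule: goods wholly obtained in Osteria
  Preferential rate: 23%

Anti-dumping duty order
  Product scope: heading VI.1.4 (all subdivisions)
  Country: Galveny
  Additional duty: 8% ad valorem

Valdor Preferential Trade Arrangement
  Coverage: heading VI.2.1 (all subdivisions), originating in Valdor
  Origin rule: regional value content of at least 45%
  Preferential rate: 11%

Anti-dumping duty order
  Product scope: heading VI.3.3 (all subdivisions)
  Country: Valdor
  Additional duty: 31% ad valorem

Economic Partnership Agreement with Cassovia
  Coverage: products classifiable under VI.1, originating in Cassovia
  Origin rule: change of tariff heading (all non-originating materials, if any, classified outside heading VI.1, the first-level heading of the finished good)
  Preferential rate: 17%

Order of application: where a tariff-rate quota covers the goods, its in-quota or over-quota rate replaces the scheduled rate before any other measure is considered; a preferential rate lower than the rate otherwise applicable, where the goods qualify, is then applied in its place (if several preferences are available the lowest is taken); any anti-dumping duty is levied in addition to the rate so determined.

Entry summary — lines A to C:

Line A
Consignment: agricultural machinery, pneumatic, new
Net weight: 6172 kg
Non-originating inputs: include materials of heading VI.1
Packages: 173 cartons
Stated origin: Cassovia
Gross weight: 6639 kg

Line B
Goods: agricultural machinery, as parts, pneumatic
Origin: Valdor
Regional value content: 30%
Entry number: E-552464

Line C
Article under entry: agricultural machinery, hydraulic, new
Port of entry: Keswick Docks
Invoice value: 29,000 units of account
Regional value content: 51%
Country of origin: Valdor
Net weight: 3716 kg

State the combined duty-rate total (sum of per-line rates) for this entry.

68%

Line A: agricultural → VI.1; pneumatic → VI.1.3; new → VI.1.3.2. Scheduled 21%. Cassovia agreement on VI.1: CTH not met. → 21%.
Line B: agricultural → VI.1; pneumatic → VI.1.3; as parts → VI.1.3.3. Scheduled 16%. Valdor agreement on VI.2.1: VI.1.3.3 not covered. → 16%.
Line C: agricultural → VI.1; hydraulic → VI.1.4; new → VI.1.4.3. Scheduled 31%. Valdor agreement on VI.2.1: VI.1.4.3 not covered. → 31%.
Sum: 21% + 16% + 31% = 68%.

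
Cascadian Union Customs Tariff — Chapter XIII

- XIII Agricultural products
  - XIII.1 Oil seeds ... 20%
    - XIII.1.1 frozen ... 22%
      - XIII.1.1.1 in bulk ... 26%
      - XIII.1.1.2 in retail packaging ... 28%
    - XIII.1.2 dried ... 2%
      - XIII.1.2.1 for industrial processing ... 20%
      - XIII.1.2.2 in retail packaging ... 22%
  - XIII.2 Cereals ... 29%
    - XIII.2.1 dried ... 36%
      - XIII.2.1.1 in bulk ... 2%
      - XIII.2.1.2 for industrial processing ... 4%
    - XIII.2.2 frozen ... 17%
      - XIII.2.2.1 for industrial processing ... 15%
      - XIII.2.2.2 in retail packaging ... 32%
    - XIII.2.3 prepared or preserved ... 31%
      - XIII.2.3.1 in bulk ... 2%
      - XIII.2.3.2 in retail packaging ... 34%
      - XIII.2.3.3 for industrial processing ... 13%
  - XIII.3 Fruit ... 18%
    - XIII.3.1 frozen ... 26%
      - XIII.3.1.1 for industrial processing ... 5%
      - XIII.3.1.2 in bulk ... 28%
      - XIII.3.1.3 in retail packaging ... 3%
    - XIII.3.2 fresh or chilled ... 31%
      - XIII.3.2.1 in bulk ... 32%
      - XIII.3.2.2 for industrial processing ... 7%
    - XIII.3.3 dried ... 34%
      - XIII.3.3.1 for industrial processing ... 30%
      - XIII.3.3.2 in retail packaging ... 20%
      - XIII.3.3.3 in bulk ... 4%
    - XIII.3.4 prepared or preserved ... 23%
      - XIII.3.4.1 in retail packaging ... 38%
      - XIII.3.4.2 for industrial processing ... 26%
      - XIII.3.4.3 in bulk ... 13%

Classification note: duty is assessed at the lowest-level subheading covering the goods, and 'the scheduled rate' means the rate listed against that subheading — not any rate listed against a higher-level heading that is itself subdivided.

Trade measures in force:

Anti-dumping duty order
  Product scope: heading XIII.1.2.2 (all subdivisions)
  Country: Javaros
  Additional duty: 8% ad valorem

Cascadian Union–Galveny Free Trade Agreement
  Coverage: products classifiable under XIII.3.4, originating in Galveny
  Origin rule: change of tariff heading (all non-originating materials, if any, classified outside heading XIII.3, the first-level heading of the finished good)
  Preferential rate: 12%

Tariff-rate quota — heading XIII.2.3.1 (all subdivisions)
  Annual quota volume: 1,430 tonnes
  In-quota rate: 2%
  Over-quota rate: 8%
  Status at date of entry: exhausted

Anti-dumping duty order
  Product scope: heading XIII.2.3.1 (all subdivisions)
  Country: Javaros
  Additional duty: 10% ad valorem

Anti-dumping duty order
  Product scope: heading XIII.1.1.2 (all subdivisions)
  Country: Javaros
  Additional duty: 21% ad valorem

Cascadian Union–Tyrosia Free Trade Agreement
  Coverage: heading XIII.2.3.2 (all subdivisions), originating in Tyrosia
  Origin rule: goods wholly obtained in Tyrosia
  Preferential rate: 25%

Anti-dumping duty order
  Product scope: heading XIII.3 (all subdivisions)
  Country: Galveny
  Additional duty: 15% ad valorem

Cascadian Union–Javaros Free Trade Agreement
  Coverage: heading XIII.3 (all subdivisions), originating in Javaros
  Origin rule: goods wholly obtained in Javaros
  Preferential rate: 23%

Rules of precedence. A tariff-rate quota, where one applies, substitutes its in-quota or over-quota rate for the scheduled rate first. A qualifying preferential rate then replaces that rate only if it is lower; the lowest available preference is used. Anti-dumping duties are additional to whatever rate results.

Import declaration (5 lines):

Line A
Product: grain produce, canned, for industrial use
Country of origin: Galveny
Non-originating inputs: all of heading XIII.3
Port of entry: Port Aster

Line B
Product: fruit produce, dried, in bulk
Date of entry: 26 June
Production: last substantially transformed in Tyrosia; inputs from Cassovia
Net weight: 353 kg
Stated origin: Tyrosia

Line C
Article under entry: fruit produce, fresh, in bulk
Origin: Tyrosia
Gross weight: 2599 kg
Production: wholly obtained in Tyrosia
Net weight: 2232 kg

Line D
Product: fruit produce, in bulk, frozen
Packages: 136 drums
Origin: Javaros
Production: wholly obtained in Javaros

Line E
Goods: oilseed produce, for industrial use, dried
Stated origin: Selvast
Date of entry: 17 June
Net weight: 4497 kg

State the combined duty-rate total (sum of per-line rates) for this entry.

92%

Line A: grain → XIII.2; canned → XIII.2.3; for industrial use → XIII.2.3.3. Scheduled 13%. Galveny agreement on XIII.3.4: XIII.2.3.3 not covered. → 13%.
Line B: fruit → XIII.3; dried → XIII.3.3; in bulk → XIII.3.3.3. Scheduled 4%. Tyrosia agreement on XIII.2.3.2: XIII.3.3.3 not covered. → 4%.
Line C: fruit → XIII.3; fresh → XIII.3.2; in bulk → XIII.3.2.1. Scheduled 32%. Tyrosia agreement on XIII.2.3.2: XIII.3.2.1 not covered. → 32%.
Line D: fruit → XIII.3; frozen → XIII.3.1; in bulk → XIII.3.1.2. Scheduled 28%. Javaros agreement on XIII.3: wholly obtained → 23% available; preferential 23%. → 23%.
Line E: oilseed → XIII.1; dried → XIII.1.2; for industrial use → XIII.1.2.1. Scheduled 20%. No special measure applies. → 20%.
Sum: 13% + 4% + 32% + 23% + 20% = 92%.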